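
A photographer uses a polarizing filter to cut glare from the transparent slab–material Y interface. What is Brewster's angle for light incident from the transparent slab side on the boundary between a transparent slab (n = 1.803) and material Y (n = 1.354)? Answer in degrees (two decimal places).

Here n₂/n₁ = 1.354/1.803 = 0.7510, and Brewster's law gives tan θ_B = n₂/n₁. Taking the arctangent, θ_B = 36.91°.

θ_B ≈ 36.91°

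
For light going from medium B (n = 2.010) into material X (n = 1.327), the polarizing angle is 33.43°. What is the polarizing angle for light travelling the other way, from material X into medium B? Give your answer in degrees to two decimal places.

tan θ_B' = n₁/n₂ = 1/tan θ_B, so θ_B' = 90° − θ_B.
θ_B' = 90° − 33.43° = 56.57°.

θ_B' ≈ 56.57°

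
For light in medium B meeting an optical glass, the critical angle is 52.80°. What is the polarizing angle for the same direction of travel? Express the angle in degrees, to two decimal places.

θ_B ≈ 38.54°

At the critical angle sin θ_c = n₂/n₁, giving n₂/n₁ = sin 52.80° = 0.7965.
Then tan θ_B = n₂/n₁ = 0.7965, so θ_B = arctan 0.7965 = 38.54°.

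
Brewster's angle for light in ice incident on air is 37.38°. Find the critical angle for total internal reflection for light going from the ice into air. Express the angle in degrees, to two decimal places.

n₂/n₁ = tan 37.38° = 0.7640; the critical angle satisfies sin θ_c = n₂/n₁.
θ_c = arcsin(0.7640) = 49.82°.

θ_c ≈ 49.82°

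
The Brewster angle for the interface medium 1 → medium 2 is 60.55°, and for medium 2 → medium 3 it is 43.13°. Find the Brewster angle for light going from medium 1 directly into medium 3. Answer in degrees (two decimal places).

θ_B ≈ 58.92°

n₂/n₁ = tan 60.55° = 1.7711 and n₃/n₂ = tan 43.13° = 0.9368.
n₃/n₁ = 1.6591. Then tan θ_B(1→3) = n₃/n₁, so θ_B(1→3) = arctan(1.6591) = 58.92°.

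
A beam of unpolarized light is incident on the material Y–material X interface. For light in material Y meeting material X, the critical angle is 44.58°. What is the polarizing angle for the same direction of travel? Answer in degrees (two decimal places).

n₂/n₁ = sin θ_c = sin 44.58° = 0.7019.
tan θ_B equals the same ratio, so θ_B = arctan(0.7019) = 35.07°.

θ_B ≈ 35.07°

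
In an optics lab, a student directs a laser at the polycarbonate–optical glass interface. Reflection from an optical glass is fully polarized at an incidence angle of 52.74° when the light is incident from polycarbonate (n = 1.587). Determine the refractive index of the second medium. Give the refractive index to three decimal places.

At Brewster's angle, tan θ_B = n₂/n₁ with n₁ on the incident side (polycarbonate) and n₂ on the transmitted side (an optical glass).
n₂ = n₁ tan θ_B = 1.587 × tan 52.74° = 2.086.

n ≈ 2.086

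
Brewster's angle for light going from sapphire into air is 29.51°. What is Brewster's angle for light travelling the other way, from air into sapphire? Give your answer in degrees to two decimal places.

Reversing the direction swaps n₁ and n₂, so tan θ_B' = 1/tan θ_B and θ_B' = 90° − θ_B.
Hence θ_B' = 90° − 29.51° = 60.49°.

θ_B' ≈ 60.49°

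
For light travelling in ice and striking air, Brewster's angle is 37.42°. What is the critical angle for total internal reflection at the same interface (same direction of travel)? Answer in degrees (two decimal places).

n₂/n₁ = tan 37.42° = 0.7651; the critical angle satisfies sin θ_c = n₂/n₁.
θ_c = arcsin(0.7651) = 49.92°.

θ_c ≈ 49.92°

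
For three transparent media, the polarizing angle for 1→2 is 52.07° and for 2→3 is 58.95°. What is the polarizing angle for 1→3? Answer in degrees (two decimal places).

tan θ_B(1→2) = n₂/n₁ = tan 52.07° = 1.2832.
tan θ_B(2→3) = n₃/n₂ = tan 58.95° = 1.6610.
Multiplying, n₃/n₁ = 1.2832 × 1.6610 = 2.1313, and θ_B(1→3) = arctan 2.1313 = 64.86°.

θ_B ≈ 64.86°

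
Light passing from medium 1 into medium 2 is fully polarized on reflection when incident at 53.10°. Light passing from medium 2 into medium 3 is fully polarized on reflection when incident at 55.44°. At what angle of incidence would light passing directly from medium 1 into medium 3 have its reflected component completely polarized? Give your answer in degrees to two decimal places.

tan θ_B(1→2) = n₂/n₁ = tan 53.10° = 1.3319.
tan θ_B(2→3) = n₃/n₂ = tan 55.44° = 1.4517.
So n₃/n₁ = (n₂/n₁)(n₃/n₂) = 1.3319 × 1.4517 = 1.9335.
θ_B(1→3) = arctan(1.9335) = 62.65°.

θ_B ≈ 62.65°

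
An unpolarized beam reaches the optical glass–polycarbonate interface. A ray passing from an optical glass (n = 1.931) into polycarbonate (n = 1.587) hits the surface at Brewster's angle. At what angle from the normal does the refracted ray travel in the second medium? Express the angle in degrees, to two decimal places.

θ_t ≈ 50.58°

θ_B = arctan(n₂/n₁) = arctan(1.587/1.931) = 39.42°.
At Brewster's angle the reflected and refracted rays are perpendicular, so θ_t = 90° − θ_B = 90° − 39.42° = 50.58°.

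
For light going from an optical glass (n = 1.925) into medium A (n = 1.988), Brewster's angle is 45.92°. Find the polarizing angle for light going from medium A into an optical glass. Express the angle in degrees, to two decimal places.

θ_B' ≈ 44.08°

Reversing the direction swaps n₁ and n₂, so tan θ_B' = 1/tan θ_B and θ_B' = 90° − θ_B.
Hence θ_B' = 90° − 45.92° = 44.08°.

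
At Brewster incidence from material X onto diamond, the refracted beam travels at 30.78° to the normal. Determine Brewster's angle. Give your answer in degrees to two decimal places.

θ_B ≈ 59.22°

At Brewster's angle the reflected and refracted rays are perpendicular, so θ_B + θ_t = 90°.
So θ_B = 90° − θ_t = 90° − 30.78° = 59.22°.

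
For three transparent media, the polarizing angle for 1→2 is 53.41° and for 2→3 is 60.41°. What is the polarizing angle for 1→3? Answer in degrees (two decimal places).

θ_B ≈ 67.14°

Each Brewster angle gives a ratio: n₂/n₁ = tan 53.41° = 1.3470, n₃/n₂ = tan 60.41° = 1.7610.
n₃/n₁ = 2.3721. Then tan θ_B(1→3) = n₃/n₁, so θ_B(1→3) = arctan(2.3721) = 67.14°.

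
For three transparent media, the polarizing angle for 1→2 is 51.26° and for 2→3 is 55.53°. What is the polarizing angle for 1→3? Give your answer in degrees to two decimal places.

θ_B ≈ 61.15°

tan θ_B(1→2) = n₂/n₁ = tan 51.26° = 1.2464.
tan θ_B(2→3) = n₃/n₂ = tan 55.53° = 1.4566.
So n₃/n₁ = (n₂/n₁)(n₃/n₂) = 1.2464 × 1.4566 = 1.8156.
θ_B(1→3) = arctan(1.8156) = 61.15°.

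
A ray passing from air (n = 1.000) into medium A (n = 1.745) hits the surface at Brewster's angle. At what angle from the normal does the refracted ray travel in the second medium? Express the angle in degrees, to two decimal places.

tan θ_B = n₂/n₁ = 1.745/1.000 = 1.7450, so θ_B = 60.18°.
At Brewster's angle the reflected and refracted rays are perpendicular, so θ_t = 90° − θ_B = 90° − 60.18° = 29.82°.

θ_t ≈ 29.82°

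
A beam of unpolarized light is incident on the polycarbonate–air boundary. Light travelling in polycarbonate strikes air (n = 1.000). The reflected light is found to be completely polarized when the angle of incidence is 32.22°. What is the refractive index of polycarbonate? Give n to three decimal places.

n ≈ 1.587

Brewster's law: tan θ_B = n₂/n₁ (light incident in polycarbonate, refracted into air).
n₁ = n₂ / tan θ_B = 1.000 / tan 32.22° = 1.587.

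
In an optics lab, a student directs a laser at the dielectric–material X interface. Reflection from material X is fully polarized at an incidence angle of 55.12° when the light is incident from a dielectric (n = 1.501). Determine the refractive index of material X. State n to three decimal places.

n ≈ 2.153

Brewster's law: tan θ_B = n₂/n₁ (light incident in a dielectric, refracted into material X).
n₂ = n₁ tan θ_B = 1.501 × tan 55.12° = 2.153.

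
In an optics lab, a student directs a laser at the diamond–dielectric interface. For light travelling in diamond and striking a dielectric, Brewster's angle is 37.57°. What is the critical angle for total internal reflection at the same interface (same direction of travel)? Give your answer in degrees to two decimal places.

tan θ_B = n₂/n₁ = tan 37.57° = 0.7693.
Total internal reflection: sin θ_c = n₂/n₁ = 0.7693.
θ_c = arcsin(0.7693) = 50.29°.

θ_c ≈ 50.29°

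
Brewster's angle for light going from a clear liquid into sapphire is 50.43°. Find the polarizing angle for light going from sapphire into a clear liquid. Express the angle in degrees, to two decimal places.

Reversing the direction swaps n₁ and n₂, so tan θ_B' = 1/tan θ_B and θ_B' = 90° − θ_B.
Hence θ_B' = 90° − 50.43° = 39.57°.

θ_B' ≈ 39.57°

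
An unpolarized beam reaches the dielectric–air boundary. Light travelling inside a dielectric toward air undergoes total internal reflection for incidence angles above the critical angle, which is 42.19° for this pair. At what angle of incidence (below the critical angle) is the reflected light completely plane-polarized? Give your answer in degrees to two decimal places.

n₂/n₁ = sin θ_c = sin 42.19° = 0.6716.
tan θ_B equals the same ratio, so θ_B = arctan(0.6716) = 33.88°.

θ_B ≈ 33.88°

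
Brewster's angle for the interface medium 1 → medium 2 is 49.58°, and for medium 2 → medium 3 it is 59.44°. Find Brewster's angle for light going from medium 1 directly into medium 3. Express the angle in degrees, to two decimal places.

Each Brewster angle gives a ratio: n₂/n₁ = tan 49.58° = 1.1742, n₃/n₂ = tan 59.44° = 1.6936.
Multiplying, n₃/n₁ = 1.1742 × 1.6936 = 1.9886, and θ_B(1→3) = arctan 1.9886 = 63.30°.

θ_B ≈ 63.30°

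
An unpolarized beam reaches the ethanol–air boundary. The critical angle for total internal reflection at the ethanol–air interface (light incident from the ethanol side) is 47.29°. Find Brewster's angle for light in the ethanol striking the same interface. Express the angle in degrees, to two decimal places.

sin θ_c = n₂/n₁, so n₂/n₁ = sin 47.29° = 0.7348.
Brewster: tan θ_B = n₂/n₁ = 0.7348.
θ_B = arctan(0.7348) = 36.31°.

θ_B ≈ 36.31°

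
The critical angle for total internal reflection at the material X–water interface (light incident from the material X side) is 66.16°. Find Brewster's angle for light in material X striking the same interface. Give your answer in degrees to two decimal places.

n₂/n₁ = sin θ_c = sin 66.16° = 0.9147.
tan θ_B equals the same ratio, so θ_B = arctan(0.9147) = 42.45°.

θ_B ≈ 42.45°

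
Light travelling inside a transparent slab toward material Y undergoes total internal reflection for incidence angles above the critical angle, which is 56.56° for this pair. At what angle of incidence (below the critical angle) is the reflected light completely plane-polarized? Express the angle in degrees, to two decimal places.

At the critical angle sin θ_c = n₂/n₁, giving n₂/n₁ = sin 56.56° = 0.8345.
Then tan θ_B = n₂/n₁ = 0.8345, so θ_B = arctan 0.8345 = 39.84°.

θ_B ≈ 39.84°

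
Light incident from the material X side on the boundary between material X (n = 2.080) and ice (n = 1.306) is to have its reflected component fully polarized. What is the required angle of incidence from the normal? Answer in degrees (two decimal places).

θ_B ≈ 32.12°

Brewster's condition: tan θ_B = n₂/n₁ = 1.306/2.080 = 0.6279. Taking the arctangent, θ_B = 32.12°.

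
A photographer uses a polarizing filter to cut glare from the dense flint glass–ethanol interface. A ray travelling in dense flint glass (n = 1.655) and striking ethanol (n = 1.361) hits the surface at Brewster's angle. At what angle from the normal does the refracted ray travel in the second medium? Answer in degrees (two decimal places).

θ_t ≈ 50.57°

tan θ_B = n₂/n₁ = 1.361/1.655 = 0.8224, so θ_B = 39.43°.
Since θ_B + θ_t = 90° at Brewster incidence, θ_t = 90° − 39.43° = 50.57°.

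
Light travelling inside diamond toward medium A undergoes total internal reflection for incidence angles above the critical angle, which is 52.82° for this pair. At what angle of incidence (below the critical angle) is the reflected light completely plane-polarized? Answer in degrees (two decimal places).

θ_B ≈ 38.55°

At the critical angle sin θ_c = n₂/n₁, giving n₂/n₁ = sin 52.82° = 0.7967.
Then tan θ_B = n₂/n₁ = 0.7967, so θ_B = arctan 0.7967 = 38.55°.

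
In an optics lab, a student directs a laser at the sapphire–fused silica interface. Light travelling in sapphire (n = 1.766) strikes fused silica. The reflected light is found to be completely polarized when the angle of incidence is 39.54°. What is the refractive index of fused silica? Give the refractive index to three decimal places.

At the Brewster angle, tan θ_B = n₂/n₁ with n₁ on the incident side (sapphire) and n₂ on the transmitted side (fused silica).
n₂ = n₁ tan θ_B = 1.766 × tan 39.54° = 1.458.

n ≈ 1.458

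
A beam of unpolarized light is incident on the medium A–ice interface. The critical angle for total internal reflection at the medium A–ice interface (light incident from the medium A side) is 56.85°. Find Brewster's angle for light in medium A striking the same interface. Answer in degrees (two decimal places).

At the critical angle sin θ_c = n₂/n₁, giving n₂/n₁ = sin 56.85° = 0.8372.
Then tan θ_B = n₂/n₁ = 0.8372, so θ_B = arctan 0.8372 = 39.94°.

θ_B ≈ 39.94°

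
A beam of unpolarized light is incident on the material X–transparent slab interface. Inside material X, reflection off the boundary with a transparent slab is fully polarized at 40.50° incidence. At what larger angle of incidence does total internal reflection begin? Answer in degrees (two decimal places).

tan θ_B = n₂/n₁ = tan 40.50° = 0.8541.
Total internal reflection: sin θ_c = n₂/n₁ = 0.8541.
θ_c = arcsin(0.8541) = 58.66°.

θ_c ≈ 58.66°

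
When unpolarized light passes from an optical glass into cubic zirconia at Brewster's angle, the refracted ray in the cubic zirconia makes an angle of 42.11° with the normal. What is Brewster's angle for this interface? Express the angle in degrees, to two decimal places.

θ_B ≈ 47.89°

Brewster's condition makes the reflected and refracted beams perpendicular: θ_B + θ_t = 90°.
θ_B = 90° − 42.11° = 47.89°.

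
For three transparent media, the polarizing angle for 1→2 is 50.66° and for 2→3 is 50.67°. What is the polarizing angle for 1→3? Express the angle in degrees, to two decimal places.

tan θ_B(1→2) = n₂/n₁ = tan 50.66° = 1.2200.
tan θ_B(2→3) = n₃/n₂ = tan 50.67° = 1.2205.
So n₃/n₁ = (n₂/n₁)(n₃/n₂) = 1.2200 × 1.2205 = 1.4890.
θ_B(1→3) = arctan(1.4890) = 56.11°.

θ_B ≈ 56.11°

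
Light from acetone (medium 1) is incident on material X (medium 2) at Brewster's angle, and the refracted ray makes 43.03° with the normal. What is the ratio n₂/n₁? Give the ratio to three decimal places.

n₂/n₁ ≈ 1.071

θ_B + θ_t = 90°, so θ_B = 90° − 43.03° = 46.97°.
tan θ_B = n₂/n₁, so n₂/n₁ = tan 46.97° = 1.071.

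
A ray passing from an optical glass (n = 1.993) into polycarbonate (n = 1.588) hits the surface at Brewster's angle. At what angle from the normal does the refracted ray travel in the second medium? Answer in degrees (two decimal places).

θ_t ≈ 51.45°

tan θ_B = n₂/n₁ = 1.588/1.993 = 0.7968, so θ_B = 38.55°.
Since θ_B + θ_t = 90° at Brewster incidence, θ_t = 90° − 38.55° = 51.45°.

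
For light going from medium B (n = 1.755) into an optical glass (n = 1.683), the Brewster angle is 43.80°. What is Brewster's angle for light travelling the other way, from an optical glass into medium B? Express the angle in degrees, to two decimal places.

Reversing the direction swaps n₁ and n₂, so tan θ_B' = 1/tan θ_B and θ_B' = 90° − θ_B.
Hence θ_B' = 90° − 43.80° = 46.20°.

θ_B' ≈ 46.20°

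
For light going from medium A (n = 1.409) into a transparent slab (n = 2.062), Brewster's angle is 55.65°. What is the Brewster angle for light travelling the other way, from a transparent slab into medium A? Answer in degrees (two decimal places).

θ_B' ≈ 34.35°

The two Brewster angles are complementary: θ_B' = 90° − θ_B = 90° − 55.65° = 34.35°.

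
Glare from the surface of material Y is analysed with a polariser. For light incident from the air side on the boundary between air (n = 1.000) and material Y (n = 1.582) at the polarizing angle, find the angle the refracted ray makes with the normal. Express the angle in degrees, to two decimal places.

θ_t ≈ 32.30°

First find Brewster's angle: tan θ_B = 1.582/1.000 = 1.5820, giving θ_B = 57.70°.
The refracted ray is perpendicular to the reflected ray, so θ_t = 90° − θ_B = 32.30°.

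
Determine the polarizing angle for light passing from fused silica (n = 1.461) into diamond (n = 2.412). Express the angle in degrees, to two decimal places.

θ_B ≈ 58.80°

Here n₂/n₁ = 2.412/1.461 = 1.6509, and Brewster's law gives tan θ_B = n₂/n₁. Taking the arctangent, θ_B = 58.80°.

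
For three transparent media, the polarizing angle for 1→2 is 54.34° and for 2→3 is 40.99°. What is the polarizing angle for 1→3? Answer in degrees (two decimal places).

tan θ_B(1→2) = n₂/n₁ = tan 54.34° = 1.3937.
tan θ_B(2→3) = n₃/n₂ = tan 40.99° = 0.8690.
Multiplying, n₃/n₁ = 1.3937 × 0.8690 = 1.2111, and θ_B(1→3) = arctan 1.2111 = 50.45°.

θ_B ≈ 50.45°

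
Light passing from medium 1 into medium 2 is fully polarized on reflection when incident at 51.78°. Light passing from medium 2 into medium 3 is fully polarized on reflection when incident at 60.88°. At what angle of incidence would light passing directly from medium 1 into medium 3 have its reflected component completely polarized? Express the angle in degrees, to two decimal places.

tan θ_B(1→2) = n₂/n₁ = tan 51.78° = 1.2699.
tan θ_B(2→3) = n₃/n₂ = tan 60.88° = 1.7952.
Multiplying, n₃/n₁ = 1.2699 × 1.7952 = 2.2796, and θ_B(1→3) = arctan 2.2796 = 66.31°.

θ_B ≈ 66.31°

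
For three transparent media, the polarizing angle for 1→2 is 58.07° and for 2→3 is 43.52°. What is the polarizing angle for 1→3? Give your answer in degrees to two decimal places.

tan θ_B(1→2) = n₂/n₁ = tan 58.07° = 1.6047.
tan θ_B(2→3) = n₃/n₂ = tan 43.52° = 0.9496.
n₃/n₁ = 1.5239. Then tan θ_B(1→3) = n₃/n₁, so θ_B(1→3) = arctan(1.5239) = 56.73°.

θ_B ≈ 56.73°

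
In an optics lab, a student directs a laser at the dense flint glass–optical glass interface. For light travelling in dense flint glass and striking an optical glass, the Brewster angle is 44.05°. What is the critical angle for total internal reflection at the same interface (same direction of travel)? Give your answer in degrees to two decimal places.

θ_c ≈ 75.32°

From Brewster, n₂/n₁ = tan θ_B = tan 44.05° = 0.9674.
Then sin θ_c = n₂/n₁ = 0.9674, so θ_c = arcsin 0.9674 = 75.32°.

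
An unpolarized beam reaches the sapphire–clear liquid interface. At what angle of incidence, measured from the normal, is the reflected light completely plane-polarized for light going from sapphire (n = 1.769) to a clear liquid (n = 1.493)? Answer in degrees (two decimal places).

Brewster's condition: tan θ_B = n₂/n₁ = 1.493/1.769 = 0.8440.
θ_B = arctan(0.8440) = 40.16°.

θ_B ≈ 40.16°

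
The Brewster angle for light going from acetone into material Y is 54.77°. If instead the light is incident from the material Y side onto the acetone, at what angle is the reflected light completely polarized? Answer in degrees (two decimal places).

tan θ_B' = n₁/n₂ = 1/tan θ_B, so θ_B' = 90° − θ_B.
θ_B' = 90° − 54.77° = 35.23°.

θ_B' ≈ 35.23°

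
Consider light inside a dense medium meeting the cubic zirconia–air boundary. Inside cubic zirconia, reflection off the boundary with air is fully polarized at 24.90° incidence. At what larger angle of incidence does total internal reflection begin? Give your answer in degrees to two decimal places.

θ_c ≈ 27.66°

From Brewster, n₂/n₁ = tan θ_B = tan 24.90° = 0.4642.
Then sin θ_c = n₂/n₁ = 0.4642, so θ_c = arcsin 0.4642 = 27.66°.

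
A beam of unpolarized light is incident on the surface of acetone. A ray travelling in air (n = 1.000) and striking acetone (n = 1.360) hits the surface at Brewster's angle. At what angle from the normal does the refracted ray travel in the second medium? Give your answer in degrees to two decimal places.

θ_B = arctan(n₂/n₁) = arctan(1.360/1.000) = 53.67°.
At Brewster's angle the reflected and refracted rays are perpendicular, so θ_t = 90° − θ_B = 90° − 53.67° = 36.33°.

θ_t ≈ 36.33°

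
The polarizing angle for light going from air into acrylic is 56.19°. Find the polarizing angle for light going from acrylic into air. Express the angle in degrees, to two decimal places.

Reversing the direction swaps n₁ and n₂, so tan θ_B' = 1/tan θ_B and θ_B' = 90° − θ_B.
Hence θ_B' = 90° − 56.19° = 33.81°.

θ_B' ≈ 33.81°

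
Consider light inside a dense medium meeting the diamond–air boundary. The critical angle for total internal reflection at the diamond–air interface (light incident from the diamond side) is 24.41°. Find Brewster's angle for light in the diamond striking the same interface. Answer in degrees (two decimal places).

At the critical angle sin θ_c = n₂/n₁, giving n₂/n₁ = sin 24.41° = 0.4133.
Then tan θ_B = n₂/n₁ = 0.4133, so θ_B = arctan 0.4133 = 22.45°.

θ_B ≈ 22.45°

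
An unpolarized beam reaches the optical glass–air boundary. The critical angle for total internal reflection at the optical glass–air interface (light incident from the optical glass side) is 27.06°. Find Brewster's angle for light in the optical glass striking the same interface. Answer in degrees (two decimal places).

At the critical angle sin θ_c = n₂/n₁, giving n₂/n₁ = sin 27.06° = 0.4549.
Then tan θ_B = n₂/n₁ = 0.4549, so θ_B = arctan 0.4549 = 24.46°.

θ_B ≈ 24.46°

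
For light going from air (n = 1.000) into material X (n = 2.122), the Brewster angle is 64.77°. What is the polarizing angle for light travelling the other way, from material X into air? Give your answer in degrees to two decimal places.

θ_B' ≈ 25.23°

The two Brewster angles are complementary: θ_B' = 90° − θ_B = 90° − 64.77° = 25.23°.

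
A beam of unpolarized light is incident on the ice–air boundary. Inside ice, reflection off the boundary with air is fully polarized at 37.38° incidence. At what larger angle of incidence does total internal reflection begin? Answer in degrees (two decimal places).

θ_c ≈ 49.82°

n₂/n₁ = tan 37.38° = 0.7640; the critical angle satisfies sin θ_c = n₂/n₁.
θ_c = arcsin(0.7640) = 49.82°.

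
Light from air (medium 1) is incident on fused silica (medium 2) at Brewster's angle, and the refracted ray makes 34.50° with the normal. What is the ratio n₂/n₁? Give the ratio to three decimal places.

θ_B + θ_t = 90°, so θ_B = 90° − 34.50° = 55.50°.
tan θ_B = n₂/n₁, so n₂/n₁ = tan 55.50° = 1.455.

n₂/n₁ ≈ 1.455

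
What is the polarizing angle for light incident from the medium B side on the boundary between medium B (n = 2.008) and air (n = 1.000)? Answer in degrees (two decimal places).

The reflected p-component vanishes when tan θ_B = n₂/n₁.
Here n₂/n₁ = 1.000/2.008 = 0.4980, and Brewster's law gives tan θ_B = n₂/n₁.
θ_B = arctan(0.4980) = 26.47°.

θ_B ≈ 26.47°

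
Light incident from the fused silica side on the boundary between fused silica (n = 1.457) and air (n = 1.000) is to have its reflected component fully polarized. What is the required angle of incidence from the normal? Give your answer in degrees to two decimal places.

θ_B ≈ 34.46°

Brewster's condition: tan θ_B = n₂/n₁ = 1.000/1.457 = 0.6863.
θ_B = arctan(0.6863) = 34.46°.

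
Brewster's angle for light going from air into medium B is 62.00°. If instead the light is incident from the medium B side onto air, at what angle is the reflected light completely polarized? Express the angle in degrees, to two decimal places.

θ_B' ≈ 28.00°

The two Brewster angles are complementary: θ_B' = 90° − θ_B = 90° − 62.00° = 28.00°.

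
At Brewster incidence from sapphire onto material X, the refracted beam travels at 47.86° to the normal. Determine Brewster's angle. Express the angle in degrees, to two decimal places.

At Brewster's angle the reflected and refracted rays are perpendicular, so θ_B + θ_t = 90°.
θ_B = 90° − 47.86° = 42.14°.

θ_B ≈ 42.14°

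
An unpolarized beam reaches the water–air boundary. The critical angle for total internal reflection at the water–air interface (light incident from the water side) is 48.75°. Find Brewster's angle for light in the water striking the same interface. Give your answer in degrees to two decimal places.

n₂/n₁ = sin θ_c = sin 48.75° = 0.7518.
tan θ_B equals the same ratio, so θ_B = arctan(0.7518) = 36.94°.

θ_B ≈ 36.94°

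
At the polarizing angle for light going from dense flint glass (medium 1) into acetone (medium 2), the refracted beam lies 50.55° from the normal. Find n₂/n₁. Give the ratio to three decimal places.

At Brewster incidence θ_B = 90° − θ_t = 90° − 50.55° = 39.45°.
Then n₂/n₁ = tan θ_B = tan 39.45° = 0.823.

n₂/n₁ ≈ 0.823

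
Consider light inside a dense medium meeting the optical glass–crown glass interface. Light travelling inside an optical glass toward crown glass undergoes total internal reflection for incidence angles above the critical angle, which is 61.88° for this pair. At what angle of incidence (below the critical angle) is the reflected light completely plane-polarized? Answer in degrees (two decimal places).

sin θ_c = n₂/n₁, so n₂/n₁ = sin 61.88° = 0.8820.
Brewster: tan θ_B = n₂/n₁ = 0.8820.
θ_B = arctan(0.8820) = 41.41°.

θ_B ≈ 41.41°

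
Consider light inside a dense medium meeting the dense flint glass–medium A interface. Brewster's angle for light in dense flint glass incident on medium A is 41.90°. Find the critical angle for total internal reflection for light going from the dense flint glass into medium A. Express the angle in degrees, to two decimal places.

n₂/n₁ = tan 41.90° = 0.8972; the critical angle satisfies sin θ_c = n₂/n₁.
θ_c = arcsin(0.8972) = 63.80°.

θ_c ≈ 63.80°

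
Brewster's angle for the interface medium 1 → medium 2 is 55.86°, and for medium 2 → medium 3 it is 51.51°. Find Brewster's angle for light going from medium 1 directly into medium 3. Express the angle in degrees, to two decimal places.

tan θ_B(1→2) = n₂/n₁ = tan 55.86° = 1.4748.
tan θ_B(2→3) = n₃/n₂ = tan 51.51° = 1.2576.
So n₃/n₁ = (n₂/n₁)(n₃/n₂) = 1.4748 × 1.2576 = 1.8547.
θ_B(1→3) = arctan(1.8547) = 61.67°.

θ_B ≈ 61.67°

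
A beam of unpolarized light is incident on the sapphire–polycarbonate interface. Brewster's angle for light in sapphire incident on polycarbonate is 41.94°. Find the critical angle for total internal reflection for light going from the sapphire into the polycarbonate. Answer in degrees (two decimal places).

θ_c ≈ 63.96°

n₂/n₁ = tan 41.94° = 0.8985; the critical angle satisfies sin θ_c = n₂/n₁.
θ_c = arcsin(0.8985) = 63.96°.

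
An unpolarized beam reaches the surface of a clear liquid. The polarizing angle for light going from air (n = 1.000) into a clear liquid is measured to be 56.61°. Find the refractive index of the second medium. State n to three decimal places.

n ≈ 1.517

At the polarizing angle, tan θ_B = n₂/n₁ with n₁ on the incident side (air) and n₂ on the transmitted side (a clear liquid).
n₂ = n₁ tan θ_B = 1.000 × tan 56.61° = 1.517.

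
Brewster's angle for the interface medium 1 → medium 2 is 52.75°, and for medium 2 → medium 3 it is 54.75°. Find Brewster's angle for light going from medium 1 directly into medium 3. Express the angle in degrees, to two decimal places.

tan θ_B(1→2) = n₂/n₁ = tan 52.75° = 1.3151.
tan θ_B(2→3) = n₃/n₂ = tan 54.75° = 1.4150.
So n₃/n₁ = (n₂/n₁)(n₃/n₂) = 1.3151 × 1.4150 = 1.8608.
θ_B(1→3) = arctan(1.8608) = 61.75°.

θ_B ≈ 61.75°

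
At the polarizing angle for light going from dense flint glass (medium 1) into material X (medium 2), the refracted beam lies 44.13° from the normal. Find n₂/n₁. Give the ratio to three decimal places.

θ_B + θ_t = 90°, so θ_B = 90° − 44.13° = 45.87°.
tan θ_B = n₂/n₁, so n₂/n₁ = tan 45.87° = 1.031.

n₂/n₁ ≈ 1.031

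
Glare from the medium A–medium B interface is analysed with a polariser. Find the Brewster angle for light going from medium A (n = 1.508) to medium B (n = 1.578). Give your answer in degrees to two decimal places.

The reflected p-component vanishes when tan θ_B = n₂/n₁.
tan θ_B = n₂/n₁ = 1.578/1.508 = 1.0464.
So θ_B = arctan 1.0464 = 46.30°.

θ_B ≈ 46.30°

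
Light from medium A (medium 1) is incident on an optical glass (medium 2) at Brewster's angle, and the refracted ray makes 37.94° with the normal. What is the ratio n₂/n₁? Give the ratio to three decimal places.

At Brewster incidence θ_B = 90° − θ_t = 90° − 37.94° = 52.06°.
tan θ_B = n₂/n₁, so n₂/n₁ = tan 52.06° = 1.283.

n₂/n₁ ≈ 1.283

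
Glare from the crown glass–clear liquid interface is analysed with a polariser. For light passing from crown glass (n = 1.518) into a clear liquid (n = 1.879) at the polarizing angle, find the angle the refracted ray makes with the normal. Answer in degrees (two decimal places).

θ_B = arctan(n₂/n₁) = arctan(1.879/1.518) = 51.07°.
The refracted ray is perpendicular to the reflected ray, so θ_t = 90° − θ_B = 38.93°.

θ_t ≈ 38.93°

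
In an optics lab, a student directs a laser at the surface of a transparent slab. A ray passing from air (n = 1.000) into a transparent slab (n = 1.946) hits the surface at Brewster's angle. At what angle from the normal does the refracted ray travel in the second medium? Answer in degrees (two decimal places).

tan θ_B = n₂/n₁ = 1.946/1.000 = 1.9460, so θ_B = 62.80°.
The refracted ray is perpendicular to the reflected ray, so θ_t = 90° − θ_B = 27.20°.

θ_t ≈ 27.20°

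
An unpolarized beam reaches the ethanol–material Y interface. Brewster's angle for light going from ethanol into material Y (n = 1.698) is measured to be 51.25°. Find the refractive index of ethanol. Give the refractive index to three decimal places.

At Brewster's angle, tan θ_B = n₂/n₁ with n₁ on the incident side (ethanol) and n₂ on the transmitted side (material Y).
n₁ = n₂ / tan θ_B = 1.698 / tan 51.25° = 1.363.

n ≈ 1.363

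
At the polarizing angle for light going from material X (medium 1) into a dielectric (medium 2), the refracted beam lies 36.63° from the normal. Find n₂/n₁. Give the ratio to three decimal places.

n₂/n₁ ≈ 1.345

At Brewster incidence θ_B = 90° − θ_t = 90° − 36.63° = 53.37°.
tan θ_B = n₂/n₁, so n₂/n₁ = tan 53.37° = 1.345.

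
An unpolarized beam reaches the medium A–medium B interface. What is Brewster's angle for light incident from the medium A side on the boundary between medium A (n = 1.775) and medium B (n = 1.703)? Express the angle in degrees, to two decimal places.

tan θ_B = n₂/n₁ = 1.703/1.775 = 0.9594. Taking the arctangent, θ_B = 43.81°.

θ_B ≈ 43.81°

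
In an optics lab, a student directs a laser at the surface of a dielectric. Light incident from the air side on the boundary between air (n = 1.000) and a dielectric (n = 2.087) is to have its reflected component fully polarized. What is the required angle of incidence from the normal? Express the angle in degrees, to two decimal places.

θ_B ≈ 64.40°

tan θ_B = n₂/n₁ = 2.087/1.000 = 2.0870.
So θ_B = arctan 2.0870 = 64.40°.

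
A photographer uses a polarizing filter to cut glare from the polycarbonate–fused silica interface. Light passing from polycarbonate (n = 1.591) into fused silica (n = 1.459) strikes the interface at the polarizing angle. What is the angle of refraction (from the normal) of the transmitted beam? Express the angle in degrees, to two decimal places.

tan θ_B = n₂/n₁ = 1.459/1.591 = 0.9170, so θ_B = 42.52°.
At Brewster's angle the reflected and refracted rays are perpendicular, so θ_t = 90° − θ_B = 90° − 42.52° = 47.48°.

θ_t ≈ 47.48°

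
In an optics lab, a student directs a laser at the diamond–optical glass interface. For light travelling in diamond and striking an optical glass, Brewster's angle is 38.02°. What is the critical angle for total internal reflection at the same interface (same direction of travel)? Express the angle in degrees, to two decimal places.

θ_c ≈ 51.43°

n₂/n₁ = tan 38.02° = 0.7818; the critical angle satisfies sin θ_c = n₂/n₁.
θ_c = arcsin(0.7818) = 51.43°.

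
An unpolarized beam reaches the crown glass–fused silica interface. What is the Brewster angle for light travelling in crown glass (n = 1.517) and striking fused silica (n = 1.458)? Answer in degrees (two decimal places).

θ_B ≈ 43.86°

Brewster's condition: tan θ_B = n₂/n₁ = 1.458/1.517 = 0.9611. Taking the arctangent, θ_B = 43.86°.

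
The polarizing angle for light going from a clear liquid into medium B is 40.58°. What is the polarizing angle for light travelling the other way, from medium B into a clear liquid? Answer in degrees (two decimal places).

θ_B' ≈ 49.42°

tan θ_B' = n₁/n₂ = 1/tan θ_B, so θ_B' = 90° − θ_B.
θ_B' = 90° − 40.58° = 49.42°.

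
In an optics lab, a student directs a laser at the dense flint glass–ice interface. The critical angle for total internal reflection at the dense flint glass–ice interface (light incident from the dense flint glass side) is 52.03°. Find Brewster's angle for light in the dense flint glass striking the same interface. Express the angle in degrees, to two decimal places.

θ_B ≈ 38.25°

At the critical angle sin θ_c = n₂/n₁, giving n₂/n₁ = sin 52.03° = 0.7883.
Then tan θ_B = n₂/n₁ = 0.7883, so θ_B = arctan 0.7883 = 38.25°.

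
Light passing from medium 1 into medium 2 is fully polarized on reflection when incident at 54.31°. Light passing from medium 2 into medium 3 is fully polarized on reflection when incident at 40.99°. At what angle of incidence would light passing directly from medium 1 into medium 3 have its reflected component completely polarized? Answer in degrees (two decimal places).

tan θ_B(1→2) = n₂/n₁ = tan 54.31° = 1.3922.
tan θ_B(2→3) = n₃/n₂ = tan 40.99° = 0.8690.
So n₃/n₁ = (n₂/n₁)(n₃/n₂) = 1.3922 × 0.8690 = 1.2098.
θ_B(1→3) = arctan(1.2098) = 50.42°.

θ_B ≈ 50.42°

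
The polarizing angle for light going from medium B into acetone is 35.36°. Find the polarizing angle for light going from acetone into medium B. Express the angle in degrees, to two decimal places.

θ_B' ≈ 54.64°

tan θ_B' = n₁/n₂ = 1/tan θ_B, so θ_B' = 90° − θ_B.
θ_B' = 90° − 35.36° = 54.64°.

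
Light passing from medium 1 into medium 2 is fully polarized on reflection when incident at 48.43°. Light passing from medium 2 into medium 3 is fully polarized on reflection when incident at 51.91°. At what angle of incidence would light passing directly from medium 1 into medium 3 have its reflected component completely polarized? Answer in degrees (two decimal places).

θ_B ≈ 55.19°

tan θ_B(1→2) = n₂/n₁ = tan 48.43° = 1.1275.
tan θ_B(2→3) = n₃/n₂ = tan 51.91° = 1.2758.
So n₃/n₁ = (n₂/n₁)(n₃/n₂) = 1.1275 × 1.2758 = 1.4385.
θ_B(1→3) = arctan(1.4385) = 55.19°.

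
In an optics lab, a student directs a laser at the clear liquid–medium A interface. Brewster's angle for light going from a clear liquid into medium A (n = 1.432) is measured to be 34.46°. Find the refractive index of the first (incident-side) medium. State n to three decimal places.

n ≈ 2.087

At Brewster's angle, tan θ_B = n₂/n₁ with n₁ on the incident side (a clear liquid) and n₂ on the transmitted side (medium A).
n₁ = n₂ / tan θ_B = 1.432 / tan 34.46° = 2.087.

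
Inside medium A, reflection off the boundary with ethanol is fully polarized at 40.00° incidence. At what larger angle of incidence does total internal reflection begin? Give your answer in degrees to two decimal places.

tan θ_B = n₂/n₁ = tan 40.00° = 0.8391.
Total internal reflection: sin θ_c = n₂/n₁ = 0.8391.
θ_c = arcsin(0.8391) = 57.05°.

θ_c ≈ 57.05°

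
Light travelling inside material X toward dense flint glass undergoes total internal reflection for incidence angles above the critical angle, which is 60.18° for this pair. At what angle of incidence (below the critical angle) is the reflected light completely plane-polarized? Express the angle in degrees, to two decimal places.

sin θ_c = n₂/n₁, so n₂/n₁ = sin 60.18° = 0.8676.
Brewster: tan θ_B = n₂/n₁ = 0.8676.
θ_B = arctan(0.8676) = 40.94°.

θ_B ≈ 40.94°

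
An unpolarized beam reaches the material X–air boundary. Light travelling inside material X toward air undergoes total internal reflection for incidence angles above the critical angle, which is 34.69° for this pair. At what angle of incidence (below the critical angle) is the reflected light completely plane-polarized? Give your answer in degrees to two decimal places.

θ_B ≈ 29.65°

sin θ_c = n₂/n₁, so n₂/n₁ = sin 34.69° = 0.5691.
Brewster: tan θ_B = n₂/n₁ = 0.5691.
θ_B = arctan(0.5691) = 29.65°.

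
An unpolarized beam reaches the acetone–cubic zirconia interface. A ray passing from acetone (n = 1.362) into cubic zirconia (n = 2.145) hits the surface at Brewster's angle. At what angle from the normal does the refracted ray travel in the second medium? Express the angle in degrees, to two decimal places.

θ_t ≈ 32.41°

θ_B = arctan(n₂/n₁) = arctan(2.145/1.362) = 57.59°.
At Brewster's angle the reflected and refracted rays are perpendicular, so θ_t = 90° − θ_B = 90° − 57.59° = 32.41°.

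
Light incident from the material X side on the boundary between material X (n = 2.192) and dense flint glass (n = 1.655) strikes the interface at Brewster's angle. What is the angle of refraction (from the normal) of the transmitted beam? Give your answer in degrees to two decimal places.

θ_t ≈ 52.95°

θ_B = arctan(n₂/n₁) = arctan(1.655/2.192) = 37.05°.
Since θ_B + θ_t = 90° at Brewster incidence, θ_t = 90° − 37.05° = 52.95°.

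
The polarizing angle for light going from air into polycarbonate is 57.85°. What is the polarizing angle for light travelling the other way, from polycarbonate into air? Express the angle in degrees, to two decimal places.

The two Brewster angles are complementary: θ_B' = 90° − θ_B = 90° − 57.85° = 32.15°.

θ_B' ≈ 32.15°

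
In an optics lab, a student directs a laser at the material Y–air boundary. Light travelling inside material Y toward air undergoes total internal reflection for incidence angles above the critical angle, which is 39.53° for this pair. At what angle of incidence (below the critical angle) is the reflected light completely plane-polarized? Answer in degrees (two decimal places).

θ_B ≈ 32.48°

At the critical angle sin θ_c = n₂/n₁, giving n₂/n₁ = sin 39.53° = 0.6365.
Then tan θ_B = n₂/n₁ = 0.6365, so θ_B = arctan 0.6365 = 32.48°.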